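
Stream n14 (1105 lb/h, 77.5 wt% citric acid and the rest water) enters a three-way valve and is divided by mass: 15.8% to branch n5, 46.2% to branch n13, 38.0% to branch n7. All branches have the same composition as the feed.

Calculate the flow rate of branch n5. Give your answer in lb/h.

Branch n5 flow = 0.158×1105 = 174.59 lb/h.

174.6 lb/h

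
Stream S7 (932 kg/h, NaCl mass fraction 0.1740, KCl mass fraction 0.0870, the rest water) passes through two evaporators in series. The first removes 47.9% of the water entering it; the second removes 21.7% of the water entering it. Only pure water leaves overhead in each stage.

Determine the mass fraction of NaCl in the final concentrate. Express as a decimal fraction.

water in feed = 932×0.739 = 688.75 kg/h.
After stage 1: water left = (1−0.479)×688.75 = 358.84; stream total = 602.09 kg/h.
After stage 2: water left = (1−0.217)×358.84 = 280.97; final concentrate = 524.22 kg/h.
NaCl fraction = 162.17/524.22 = 0.3093.

0.3093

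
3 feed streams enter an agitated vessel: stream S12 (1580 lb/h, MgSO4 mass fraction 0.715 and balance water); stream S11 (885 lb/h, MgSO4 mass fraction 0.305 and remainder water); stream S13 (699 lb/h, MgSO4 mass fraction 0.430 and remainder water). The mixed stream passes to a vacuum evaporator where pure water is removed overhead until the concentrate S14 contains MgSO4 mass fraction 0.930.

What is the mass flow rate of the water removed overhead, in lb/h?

MgSO4 entering = 1580×0.715 + 885×0.305 + 699×0.430 = 1700.2 lb/h.
All MgSO4 reports to S14, so S14 = 1700.2/0.930 = 1828.2 lb/h.
Total feed = 3164 lb/h; overhead = 3164 − 1828.2 = 1335.8 lb/h.

1336 lb/h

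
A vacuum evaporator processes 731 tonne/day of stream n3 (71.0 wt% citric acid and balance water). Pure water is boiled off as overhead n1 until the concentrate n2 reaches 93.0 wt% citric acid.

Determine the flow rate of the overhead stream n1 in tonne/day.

citric acid is conserved: 731×0.710 = 519.01 tonne/day all reports to the concentrate.
Concentrate = 519.01/(target fraction) = 558.08 tonne/day.
Overhead = 731 − 558.08 = 172.92 tonne/day.

172.9 tonne/day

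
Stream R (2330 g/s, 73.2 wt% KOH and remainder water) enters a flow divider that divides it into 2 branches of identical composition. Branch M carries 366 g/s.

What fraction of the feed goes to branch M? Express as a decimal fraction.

Fraction to M = 366/2330 = 0.1571.

0.157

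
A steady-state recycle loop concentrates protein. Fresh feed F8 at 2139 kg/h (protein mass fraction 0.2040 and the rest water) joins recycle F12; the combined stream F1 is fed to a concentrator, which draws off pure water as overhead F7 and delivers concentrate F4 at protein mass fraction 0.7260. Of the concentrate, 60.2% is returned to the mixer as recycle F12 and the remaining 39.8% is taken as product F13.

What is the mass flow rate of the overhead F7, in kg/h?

1538 kg/h

Overall protein balance (none leaves overhead): protein in fresh feed = protein in product, i.e. 2139×0.204 = (1−0.602)·F4·0.726.
F4 = 436.36/(0.726×0.398) = 1510.2 kg/h.
Recycle F12 = 0.602×1510.2 = 909.11 kg/h.
Combined feed F1 = 2139 + 909.11 = 3048.1 kg/h.
Overhead F7 = F1 − F4 = 3048.1 − 1510.2 = 1538 kg/h.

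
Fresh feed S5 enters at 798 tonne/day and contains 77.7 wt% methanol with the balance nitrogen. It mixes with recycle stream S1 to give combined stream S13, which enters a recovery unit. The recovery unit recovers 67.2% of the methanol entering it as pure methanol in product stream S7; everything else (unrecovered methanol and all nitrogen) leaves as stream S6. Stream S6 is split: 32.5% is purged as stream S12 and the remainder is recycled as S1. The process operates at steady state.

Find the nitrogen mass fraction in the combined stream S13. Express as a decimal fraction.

0.407

nitrogen enters only via S5 and leaves only via the purge: 798×0.223 = 0.325×(nitrogen in S6), and the recovery unit passes all nitrogen, so nitrogen in S13 = nitrogen in S6 = 547.55 tonne/day.
methanol in S13: m_A = 798×0.777 + (1−0.325)·(1−0.672)·m_A, so m_A = 620.05/0.7786 = 796.36 tonne/day.
S13 = 796.36 + 547.55 = 1343.9 tonne/day.
nitrogen fraction in S13 = 547.55/1343.9 = 0.407.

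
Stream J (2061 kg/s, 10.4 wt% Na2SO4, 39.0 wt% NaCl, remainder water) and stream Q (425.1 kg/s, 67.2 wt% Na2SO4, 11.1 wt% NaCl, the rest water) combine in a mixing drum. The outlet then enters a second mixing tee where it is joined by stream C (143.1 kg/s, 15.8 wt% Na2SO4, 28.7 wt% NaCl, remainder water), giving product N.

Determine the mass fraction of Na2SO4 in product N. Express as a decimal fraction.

Overall, product flow = 2629.2 kg/s.
Na2SO4 in = 2061×0.104 + 425.1×0.672 + 143.1×0.158 = 522.62 kg/s.
Na2SO4 fraction in N = 0.199.

0.199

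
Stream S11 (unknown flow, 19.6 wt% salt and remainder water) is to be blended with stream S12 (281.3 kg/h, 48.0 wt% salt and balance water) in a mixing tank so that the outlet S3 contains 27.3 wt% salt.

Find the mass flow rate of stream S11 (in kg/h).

Let S11 be the unknown flow. Total out = 281.3 + S11.
salt balance: 135.02 + 0.196·S11 = 0.273·(281.3 + S11)
(0.196 − 0.273)·S11 = 0.273×281.3 − 135.02 = -58.229
S11 = -58.229 / -0.077 = 756.22 kg/h

756.2 kg/h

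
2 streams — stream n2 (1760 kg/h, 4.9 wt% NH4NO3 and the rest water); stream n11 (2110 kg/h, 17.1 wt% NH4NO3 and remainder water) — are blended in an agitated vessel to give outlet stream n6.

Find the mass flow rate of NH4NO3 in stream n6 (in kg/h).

NH4NO3 out = NH4NO3 in = 1760×0.049 + 2110×0.171 = 447.05 kg/h.

447.1 kg/h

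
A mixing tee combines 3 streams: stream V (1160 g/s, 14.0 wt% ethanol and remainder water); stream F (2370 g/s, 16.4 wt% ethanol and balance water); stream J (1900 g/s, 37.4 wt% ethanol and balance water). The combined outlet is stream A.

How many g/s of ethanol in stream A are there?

ethanol out = ethanol in = 1160×0.140 + 2370×0.164 + 1900×0.374 = 1261.7 g/s.

1262 g/s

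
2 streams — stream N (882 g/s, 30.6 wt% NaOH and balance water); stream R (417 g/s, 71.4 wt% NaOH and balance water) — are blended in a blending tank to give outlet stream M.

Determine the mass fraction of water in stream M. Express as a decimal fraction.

0.5630

Total flow out = 882 + 417 = 1299 g/s.
water in = 882×0.694 + 417×0.286 = 731.37 g/s.
water mass fraction in M = 731.37/1299 = 0.5630.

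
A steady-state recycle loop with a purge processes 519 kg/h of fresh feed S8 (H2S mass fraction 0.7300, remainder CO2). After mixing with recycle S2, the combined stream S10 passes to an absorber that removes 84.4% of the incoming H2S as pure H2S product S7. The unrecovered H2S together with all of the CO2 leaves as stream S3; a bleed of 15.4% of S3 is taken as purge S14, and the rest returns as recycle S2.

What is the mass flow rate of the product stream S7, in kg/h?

H2S in S10: m_A = 519×0.730 + (1−0.154)·(1−0.844)·m_A, so m_A = 378.87/0.8680 = 436.47 kg/h.
Product S7 = 0.844×436.47 = 368.38 kg/h.

368.4 kg/h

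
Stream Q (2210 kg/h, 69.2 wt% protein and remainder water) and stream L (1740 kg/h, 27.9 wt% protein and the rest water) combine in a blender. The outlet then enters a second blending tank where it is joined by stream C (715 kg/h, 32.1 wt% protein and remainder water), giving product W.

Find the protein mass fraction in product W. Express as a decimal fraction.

Overall, product flow = 4665 kg/h.
protein in = 2210×0.692 + 1740×0.279 + 715×0.321 = 2244.3 kg/h.
protein fraction in W = 0.481.

0.481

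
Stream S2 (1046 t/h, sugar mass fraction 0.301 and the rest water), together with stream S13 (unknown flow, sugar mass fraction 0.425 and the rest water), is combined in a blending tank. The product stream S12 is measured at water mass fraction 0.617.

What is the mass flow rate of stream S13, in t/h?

2042 t/h

Let S13 be the unknown flow. Total out = 1046 + S13.
water balance: 731.15 + 0.575·S13 = 0.617·(1046 + S13)
(0.575 − 0.617)·S13 = 0.617×1046 − 731.15 = -85.772
S13 = -85.772 / -0.042 = 2042.2 t/h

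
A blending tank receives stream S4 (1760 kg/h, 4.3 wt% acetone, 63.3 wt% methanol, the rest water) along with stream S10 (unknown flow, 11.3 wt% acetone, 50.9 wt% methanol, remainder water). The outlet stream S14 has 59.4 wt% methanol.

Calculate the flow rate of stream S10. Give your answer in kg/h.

Let S10 be the unknown flow. Total out = 1760 + S10.
methanol balance: 1114.1 + 0.509·S10 = 0.594·(1760 + S10)
(0.509 − 0.594)·S10 = 0.594×1760 − 1114.1 = -68.64
S10 = -68.64 / -0.085 = 807.53 kg/h

807.5 kg/h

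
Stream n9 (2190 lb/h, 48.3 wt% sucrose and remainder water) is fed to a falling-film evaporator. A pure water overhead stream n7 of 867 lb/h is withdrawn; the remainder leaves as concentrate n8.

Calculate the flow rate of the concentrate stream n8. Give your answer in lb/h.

Concentrate = 2190 − 867 = 1323 lb/h.

1323 lb/h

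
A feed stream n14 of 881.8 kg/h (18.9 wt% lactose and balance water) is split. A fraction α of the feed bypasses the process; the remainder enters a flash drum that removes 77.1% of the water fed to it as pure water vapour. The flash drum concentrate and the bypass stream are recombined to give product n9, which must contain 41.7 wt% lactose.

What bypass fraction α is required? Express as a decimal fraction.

All 881.8×0.189 = 166.66 kg/h of lactose reaches n9, so n9 = 166.66/0.417 = 399.66 kg/h and vapour = 482.14 kg/h.
The evaporator receives (1−α)·881.8 of feed at 0.811 water and removes 0.771 of that water:
0.771×0.811×(1−α)×881.8 = 482.14
(1−α) = 482.14/551.37 = 0.8744;  α = 0.1256.

0.126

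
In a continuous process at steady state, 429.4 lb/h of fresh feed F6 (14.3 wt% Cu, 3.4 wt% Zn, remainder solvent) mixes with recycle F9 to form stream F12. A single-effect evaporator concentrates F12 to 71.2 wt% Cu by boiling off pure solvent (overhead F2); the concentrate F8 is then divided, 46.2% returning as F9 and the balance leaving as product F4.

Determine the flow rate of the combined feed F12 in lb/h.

Overall Cu balance (none leaves overhead): Cu in fresh feed = Cu in product, i.e. 429.4×0.143 = (1−0.462)·F8·0.712.
F8 = 61.404/(0.712×0.538) = 160.3 lb/h.
Recycle F9 = 0.462×160.3 = 74.059 lb/h.
Combined feed F12 = 429.4 + 74.059 = 503.46 lb/h.

503.5 lb/h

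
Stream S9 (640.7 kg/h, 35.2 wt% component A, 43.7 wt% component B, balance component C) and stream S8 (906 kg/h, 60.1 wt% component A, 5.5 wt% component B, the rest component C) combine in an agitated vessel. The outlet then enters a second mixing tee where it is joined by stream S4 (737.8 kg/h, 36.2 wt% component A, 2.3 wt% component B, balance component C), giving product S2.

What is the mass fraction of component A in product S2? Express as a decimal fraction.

0.454

Overall, product flow = 2284.5 kg/h.
component A in = 640.7×0.352 + 906×0.601 + 737.8×0.362 = 1037.1 kg/h.
component A fraction in S2 = 0.454.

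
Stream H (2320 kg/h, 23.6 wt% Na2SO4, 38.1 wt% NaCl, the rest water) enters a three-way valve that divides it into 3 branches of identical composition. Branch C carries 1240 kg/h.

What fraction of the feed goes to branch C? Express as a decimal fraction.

Fraction to C = 1240/2320 = 0.5345.

0.534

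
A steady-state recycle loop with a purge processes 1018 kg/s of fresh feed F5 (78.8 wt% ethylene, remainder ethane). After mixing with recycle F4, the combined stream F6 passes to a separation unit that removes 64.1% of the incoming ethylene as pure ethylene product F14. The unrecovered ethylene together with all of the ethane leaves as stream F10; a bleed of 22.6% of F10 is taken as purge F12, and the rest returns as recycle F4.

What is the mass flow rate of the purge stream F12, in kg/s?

ethane enters only via F5 and leaves only via the purge: 1018×0.212 = 0.226×(ethane in F10), and the separation unit passes all ethane, so ethane in F6 = ethane in F10 = 954.94 kg/s.
ethylene in F6: m_A = 1018×0.788 + (1−0.226)·(1−0.641)·m_A, so m_A = 802.18/0.7221 = 1110.9 kg/s.
F10 = (1−0.641)×1110.9 + 954.94 = 1353.7 kg/s.
Purge F12 = 0.226×1353.7 = 305.94 kg/s.

305.9 kg/s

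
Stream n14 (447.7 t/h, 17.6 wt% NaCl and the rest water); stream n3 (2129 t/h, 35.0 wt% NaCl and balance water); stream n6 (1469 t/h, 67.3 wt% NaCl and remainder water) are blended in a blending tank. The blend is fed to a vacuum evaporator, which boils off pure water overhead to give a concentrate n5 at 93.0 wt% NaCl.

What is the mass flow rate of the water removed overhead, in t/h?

2097 t/h

NaCl entering = 447.7×0.176 + 2129×0.350 + 1469×0.673 = 1812.6 t/h.
All NaCl reports to n5, so n5 = 1812.6/0.930 = 1949 t/h.
Total feed = 4045.7 t/h; overhead = 4045.7 − 1949 = 2096.7 t/h.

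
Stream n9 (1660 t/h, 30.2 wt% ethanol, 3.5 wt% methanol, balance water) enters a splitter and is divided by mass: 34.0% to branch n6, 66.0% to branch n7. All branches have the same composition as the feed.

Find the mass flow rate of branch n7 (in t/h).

Branch n7 flow = 0.660×1660 = 1095.6 t/h.

1096 t/h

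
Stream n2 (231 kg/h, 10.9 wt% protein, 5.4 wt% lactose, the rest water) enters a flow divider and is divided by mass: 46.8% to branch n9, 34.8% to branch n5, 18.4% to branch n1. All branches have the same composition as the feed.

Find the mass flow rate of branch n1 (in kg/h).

Branch n1 flow = 0.184×231 = 42.504 kg/h.

42.5 kg/h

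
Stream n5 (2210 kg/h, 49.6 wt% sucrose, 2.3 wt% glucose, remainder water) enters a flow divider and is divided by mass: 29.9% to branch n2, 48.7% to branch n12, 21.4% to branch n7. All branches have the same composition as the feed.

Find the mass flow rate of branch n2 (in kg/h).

Branch n2 flow = 0.299×2210 = 660.79 kg/h.

660.8 kg/h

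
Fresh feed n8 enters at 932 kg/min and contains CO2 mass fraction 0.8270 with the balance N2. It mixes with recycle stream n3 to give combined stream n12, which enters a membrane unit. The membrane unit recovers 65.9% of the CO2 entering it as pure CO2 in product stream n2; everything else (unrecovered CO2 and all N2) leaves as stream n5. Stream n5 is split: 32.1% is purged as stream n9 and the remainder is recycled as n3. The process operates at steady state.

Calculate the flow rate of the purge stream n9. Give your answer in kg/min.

N2 enters only via n8 and leaves only via the purge: 932×0.173 = 0.321×(N2 in n5), and the membrane unit passes all N2, so N2 in n12 = N2 in n5 = 502.29 kg/min.
CO2 in n12: m_A = 932×0.827 + (1−0.321)·(1−0.659)·m_A, so m_A = 770.76/0.7685 = 1003 kg/min.
n5 = (1−0.659)×1003 + 502.29 = 844.31 kg/min.
Purge n9 = 0.321×844.31 = 271.03 kg/min.

271 kg/min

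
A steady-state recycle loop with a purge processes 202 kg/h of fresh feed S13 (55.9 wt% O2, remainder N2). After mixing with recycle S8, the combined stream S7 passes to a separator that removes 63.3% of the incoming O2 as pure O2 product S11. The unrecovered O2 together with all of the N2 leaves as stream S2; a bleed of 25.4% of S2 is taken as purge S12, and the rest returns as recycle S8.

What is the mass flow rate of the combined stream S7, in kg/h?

506.2 kg/h

N2 enters only via S13 and leaves only via the purge: 202×0.441 = 0.254×(N2 in S2), and the separator passes all N2, so N2 in S7 = N2 in S2 = 350.72 kg/h.
O2 in S7: m_A = 202×0.559 + (1−0.254)·(1−0.633)·m_A, so m_A = 112.92/0.7262 = 155.49 kg/h.
S7 = 155.49 + 350.72 = 506.2 kg/h.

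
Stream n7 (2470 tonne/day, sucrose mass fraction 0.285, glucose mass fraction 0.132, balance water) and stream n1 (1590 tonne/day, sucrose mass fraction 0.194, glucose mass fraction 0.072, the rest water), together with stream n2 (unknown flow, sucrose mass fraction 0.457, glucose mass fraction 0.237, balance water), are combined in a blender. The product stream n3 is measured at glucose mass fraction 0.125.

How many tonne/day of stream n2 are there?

Let n2 be the unknown flow. Total out = 4060 + n2.
glucose balance: 440.52 + 0.237·n2 = 0.125·(4060 + n2)
(0.237 − 0.125)·n2 = 0.125×4060 − 440.52 = 66.98
n2 = 66.98 / 0.112 = 598.04 tonne/day

598 tonne/day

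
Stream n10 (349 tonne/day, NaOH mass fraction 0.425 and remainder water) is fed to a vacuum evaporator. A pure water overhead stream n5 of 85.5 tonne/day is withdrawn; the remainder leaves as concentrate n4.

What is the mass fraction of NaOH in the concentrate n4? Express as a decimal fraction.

NaOH is not removed: 349×0.425 = 148.32 tonne/day of NaOH enters n4.
Concentrate = 349 − 85.5 = 263.5 tonne/day.
Mass fraction = 148.32/263.5 = 0.563.

0.563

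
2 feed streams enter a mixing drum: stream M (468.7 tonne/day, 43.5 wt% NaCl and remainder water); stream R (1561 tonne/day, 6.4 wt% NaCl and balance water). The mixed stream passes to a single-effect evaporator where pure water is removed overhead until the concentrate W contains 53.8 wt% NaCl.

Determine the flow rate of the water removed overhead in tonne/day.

1465 tonne/day

NaCl entering = 468.7×0.435 + 1561×0.064 = 303.79 tonne/day.
All NaCl reports to W, so W = 303.79/0.538 = 564.66 tonne/day.
Total feed = 2029.7 tonne/day; overhead = 2029.7 − 564.66 = 1465 tonne/day.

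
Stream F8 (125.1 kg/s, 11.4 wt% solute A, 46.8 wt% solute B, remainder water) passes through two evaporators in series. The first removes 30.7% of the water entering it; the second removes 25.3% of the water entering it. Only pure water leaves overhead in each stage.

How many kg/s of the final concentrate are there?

water in feed = 125.1×0.418 = 52.292 kg/s.
After stage 1: water left = (1−0.307)×52.292 = 36.238; stream total = 109.05 kg/s.
After stage 2: water left = (1−0.253)×36.238 = 27.07; final concentrate = 99.878 kg/s.

99.88 kg/s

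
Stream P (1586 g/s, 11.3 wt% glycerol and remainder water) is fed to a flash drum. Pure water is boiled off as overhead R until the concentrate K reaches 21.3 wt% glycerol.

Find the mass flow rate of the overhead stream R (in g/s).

glycerol is conserved: 1586×0.113 = 179.22 g/s all reports to the concentrate.
Concentrate = 179.22/(target fraction) = 841.4 g/s.
Overhead = 1586 − 841.4 = 744.6 g/s.

744.6 g/s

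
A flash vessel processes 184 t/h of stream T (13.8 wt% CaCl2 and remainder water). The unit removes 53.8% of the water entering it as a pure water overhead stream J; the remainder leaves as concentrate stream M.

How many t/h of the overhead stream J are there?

water entering = 184×0.862 = 158.61 t/h; overhead removed = 0.538×158.61 = 85.331 t/h.

85.33 t/h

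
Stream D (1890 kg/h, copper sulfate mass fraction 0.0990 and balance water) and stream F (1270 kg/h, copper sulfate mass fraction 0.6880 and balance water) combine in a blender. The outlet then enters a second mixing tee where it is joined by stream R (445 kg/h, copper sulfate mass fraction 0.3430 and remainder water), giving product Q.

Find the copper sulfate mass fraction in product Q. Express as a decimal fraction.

Overall, product flow = 3605 kg/h.
copper sulfate in = 1890×0.099 + 1270×0.688 + 445×0.343 = 1213.5 kg/h.
copper sulfate fraction in Q = 0.3366.

0.3366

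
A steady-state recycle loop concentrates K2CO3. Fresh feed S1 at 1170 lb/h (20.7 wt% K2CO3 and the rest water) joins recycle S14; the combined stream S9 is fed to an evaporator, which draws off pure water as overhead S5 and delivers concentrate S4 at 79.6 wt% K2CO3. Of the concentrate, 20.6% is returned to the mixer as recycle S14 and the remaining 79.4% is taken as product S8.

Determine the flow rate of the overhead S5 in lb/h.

Overall K2CO3 balance (none leaves overhead): K2CO3 in fresh feed = K2CO3 in product, i.e. 1170×0.207 = (1−0.206)·S4·0.796.
S4 = 242.19/(0.796×0.794) = 383.2 lb/h.
Recycle S14 = 0.206×383.2 = 78.939 lb/h.
Combined feed S9 = 1170 + 78.939 = 1248.9 lb/h.
Overhead S5 = S9 − S4 = 1248.9 − 383.2 = 865.74 lb/h.

865.7 lb/h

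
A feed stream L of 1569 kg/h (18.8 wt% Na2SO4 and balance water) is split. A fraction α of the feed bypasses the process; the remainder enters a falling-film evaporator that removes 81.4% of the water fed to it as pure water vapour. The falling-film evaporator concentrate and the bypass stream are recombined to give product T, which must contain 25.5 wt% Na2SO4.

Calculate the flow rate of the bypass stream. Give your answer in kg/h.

945.3 kg/h

All 1569×0.188 = 294.97 kg/h of Na2SO4 reaches T, so T = 294.97/0.255 = 1156.8 kg/h and vapour = 412.25 kg/h.
The evaporator receives (1−α)·1569 of feed at 0.812 water and removes 0.814 of that water:
0.814×0.812×(1−α)×1569 = 412.25
(1−α) = 412.25/1037.1 = 0.3975;  α = 0.6025.
Bypass flow = 0.6025×1569 = 945.3 kg/h.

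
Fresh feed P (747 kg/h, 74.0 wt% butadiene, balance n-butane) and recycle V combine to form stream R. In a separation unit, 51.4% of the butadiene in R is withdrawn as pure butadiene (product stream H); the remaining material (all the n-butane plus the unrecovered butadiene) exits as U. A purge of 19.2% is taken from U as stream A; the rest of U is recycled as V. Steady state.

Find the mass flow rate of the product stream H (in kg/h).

butadiene in R: m_A = 747×0.740 + (1−0.192)·(1−0.514)·m_A, so m_A = 552.78/0.6073 = 910.21 kg/h.
Product H = 0.514×910.21 = 467.85 kg/h.

467.8 kg/h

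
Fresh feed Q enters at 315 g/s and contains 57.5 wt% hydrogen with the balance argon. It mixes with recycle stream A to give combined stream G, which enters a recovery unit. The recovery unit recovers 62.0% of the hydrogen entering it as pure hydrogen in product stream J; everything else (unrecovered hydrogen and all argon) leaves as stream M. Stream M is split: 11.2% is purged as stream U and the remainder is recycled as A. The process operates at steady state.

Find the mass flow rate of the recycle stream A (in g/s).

argon enters only via Q and leaves only via the purge: 315×0.425 = 0.112×(argon in M), and the recovery unit passes all argon, so argon in G = argon in M = 1195.3 g/s.
hydrogen in G: m_A = 315×0.575 + (1−0.112)·(1−0.620)·m_A, so m_A = 181.12/0.6626 = 273.37 g/s.
M = (1−0.620)×273.37 + 1195.3 = 1299.2 g/s.
Recycle A = (1−0.112)×1299.2 = 1153.7 g/s.

1154 g/s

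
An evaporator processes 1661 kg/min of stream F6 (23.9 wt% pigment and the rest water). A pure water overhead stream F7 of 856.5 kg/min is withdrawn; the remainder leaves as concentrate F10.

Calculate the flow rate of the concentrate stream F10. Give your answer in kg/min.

Concentrate = 1661 − 856.5 = 804.5 kg/min.

804.5 kg/min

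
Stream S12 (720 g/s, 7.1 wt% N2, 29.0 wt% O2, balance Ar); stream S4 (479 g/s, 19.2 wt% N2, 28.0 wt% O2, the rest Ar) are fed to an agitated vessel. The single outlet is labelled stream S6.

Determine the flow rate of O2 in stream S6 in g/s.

O2 out = O2 in = 720×0.290 + 479×0.280 = 342.92 g/s.

342.9 g/s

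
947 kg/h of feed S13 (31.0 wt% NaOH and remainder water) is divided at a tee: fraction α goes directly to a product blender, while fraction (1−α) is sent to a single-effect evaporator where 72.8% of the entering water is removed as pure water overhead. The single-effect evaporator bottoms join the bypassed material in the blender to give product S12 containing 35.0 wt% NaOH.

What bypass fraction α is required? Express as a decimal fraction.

0.772

All 947×0.310 = 293.57 kg/h of NaOH reaches S12, so S12 = 293.57/0.350 = 838.77 kg/h and vapour = 108.23 kg/h.
The evaporator receives (1−α)·947 of feed at 0.690 water and removes 0.728 of that water:
0.728×0.690×(1−α)×947 = 108.23
(1−α) = 108.23/475.7 = 0.2275;  α = 0.7725.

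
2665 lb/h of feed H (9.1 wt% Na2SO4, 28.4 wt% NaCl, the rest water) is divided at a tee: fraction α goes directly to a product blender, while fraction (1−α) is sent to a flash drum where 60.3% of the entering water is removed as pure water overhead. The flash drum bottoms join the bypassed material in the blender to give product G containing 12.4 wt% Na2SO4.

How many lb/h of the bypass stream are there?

All 2665×0.091 = 242.51 lb/h of Na2SO4 reaches G, so G = 242.51/0.124 = 1955.8 lb/h and vapour = 709.23 lb/h.
The evaporator receives (1−α)·2665 of feed at 0.625 water and removes 0.603 of that water:
0.603×0.625×(1−α)×2665 = 709.23
(1−α) = 709.23/1004.4 = 0.7061;  α = 0.2939.
Bypass flow = 0.2939×2665 = 783.12 lb/h.

783.1 lb/h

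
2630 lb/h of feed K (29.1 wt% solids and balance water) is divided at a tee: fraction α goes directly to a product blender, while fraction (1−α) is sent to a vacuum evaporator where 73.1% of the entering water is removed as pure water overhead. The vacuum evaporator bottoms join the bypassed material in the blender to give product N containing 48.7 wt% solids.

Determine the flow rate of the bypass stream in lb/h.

All 2630×0.291 = 765.33 lb/h of solids reaches N, so N = 765.33/0.487 = 1571.5 lb/h and vapour = 1058.5 lb/h.
The evaporator receives (1−α)·2630 of feed at 0.709 water and removes 0.731 of that water:
0.731×0.709×(1−α)×2630 = 1058.5
(1−α) = 1058.5/1363.1 = 0.7765;  α = 0.2235.
Bypass flow = 0.2235×2630 = 587.7 lb/h.

587.7 lb/h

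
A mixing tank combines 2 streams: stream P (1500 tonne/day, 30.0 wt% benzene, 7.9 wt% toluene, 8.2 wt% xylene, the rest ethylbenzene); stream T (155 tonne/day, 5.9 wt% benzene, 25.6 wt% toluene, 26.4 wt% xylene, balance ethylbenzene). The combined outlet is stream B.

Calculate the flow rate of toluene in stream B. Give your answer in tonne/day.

toluene out = toluene in = 1500×0.079 + 155×0.256 = 158.18 tonne/day.

158.2 tonne/day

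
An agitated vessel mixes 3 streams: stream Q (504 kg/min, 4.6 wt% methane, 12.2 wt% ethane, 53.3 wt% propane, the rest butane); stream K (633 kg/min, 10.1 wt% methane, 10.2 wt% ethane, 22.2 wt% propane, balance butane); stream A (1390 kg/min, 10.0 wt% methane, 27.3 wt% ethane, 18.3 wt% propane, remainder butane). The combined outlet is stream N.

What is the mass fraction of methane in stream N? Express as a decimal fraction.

0.089

Total flow out = 504 + 633 + 1390 = 2527 kg/min.
methane in = 504×0.046 + 633×0.101 + 1390×0.100 = 226.12 kg/min.
methane mass fraction in N = 226.12/2527 = 0.089.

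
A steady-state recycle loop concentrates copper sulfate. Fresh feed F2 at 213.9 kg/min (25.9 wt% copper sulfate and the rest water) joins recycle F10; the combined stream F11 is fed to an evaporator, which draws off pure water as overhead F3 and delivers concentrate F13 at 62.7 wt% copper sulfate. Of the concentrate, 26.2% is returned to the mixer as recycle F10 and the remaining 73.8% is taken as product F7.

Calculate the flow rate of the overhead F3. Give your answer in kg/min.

Overall copper sulfate balance (none leaves overhead): copper sulfate in fresh feed = copper sulfate in product, i.e. 213.9×0.259 = (1−0.262)·F13·0.627.
F13 = 55.4/(0.627×0.738) = 119.73 kg/min.
Recycle F10 = 0.262×119.73 = 31.368 kg/min.
Combined feed F11 = 213.9 + 31.368 = 245.27 kg/min.
Overhead F3 = F11 − F13 = 245.27 − 119.73 = 125.54 kg/min.

125.5 kg/min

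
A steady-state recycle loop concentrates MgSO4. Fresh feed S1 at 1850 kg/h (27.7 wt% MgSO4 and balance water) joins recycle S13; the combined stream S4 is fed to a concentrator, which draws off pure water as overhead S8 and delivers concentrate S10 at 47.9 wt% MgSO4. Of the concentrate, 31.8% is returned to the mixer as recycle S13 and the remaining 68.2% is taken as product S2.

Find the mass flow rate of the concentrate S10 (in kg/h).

Overall MgSO4 balance (none leaves overhead): MgSO4 in fresh feed = MgSO4 in product, i.e. 1850×0.277 = (1−0.318)·S10·0.479.
S10 = 512.45/(0.479×0.682) = 1568.7 kg/h.

1569 kg/h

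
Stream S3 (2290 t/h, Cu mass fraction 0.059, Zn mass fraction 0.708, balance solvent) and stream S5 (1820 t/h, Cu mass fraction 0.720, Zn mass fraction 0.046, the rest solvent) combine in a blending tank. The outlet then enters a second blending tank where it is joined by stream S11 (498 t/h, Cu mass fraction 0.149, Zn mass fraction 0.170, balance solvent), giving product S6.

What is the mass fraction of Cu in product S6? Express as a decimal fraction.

0.330

Overall, product flow = 4608 t/h.
Cu in = 2290×0.059 + 1820×0.720 + 498×0.149 = 1519.7 t/h.
Cu fraction in S6 = 0.330.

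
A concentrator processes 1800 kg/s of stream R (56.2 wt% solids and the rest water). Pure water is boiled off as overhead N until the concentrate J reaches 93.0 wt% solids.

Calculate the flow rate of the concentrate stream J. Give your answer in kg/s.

solids is conserved: 1800×0.562 = 1011.6 kg/s all reports to the concentrate.
Concentrate = 1011.6/(target fraction) = 1087.7 kg/s.

1088 kg/s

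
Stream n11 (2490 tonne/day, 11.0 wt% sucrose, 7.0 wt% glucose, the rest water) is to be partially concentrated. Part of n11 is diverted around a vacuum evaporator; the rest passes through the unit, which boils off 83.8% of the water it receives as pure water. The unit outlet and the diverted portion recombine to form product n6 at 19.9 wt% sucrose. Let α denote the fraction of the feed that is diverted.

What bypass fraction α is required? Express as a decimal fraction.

0.349

All 2490×0.110 = 273.9 tonne/day of sucrose reaches n6, so n6 = 273.9/0.199 = 1376.4 tonne/day and vapour = 1113.6 tonne/day.
The evaporator receives (1−α)·2490 of feed at 0.820 water and removes 0.838 of that water:
0.838×0.820×(1−α)×2490 = 1113.6
(1−α) = 1113.6/1711 = 0.6508;  α = 0.3492.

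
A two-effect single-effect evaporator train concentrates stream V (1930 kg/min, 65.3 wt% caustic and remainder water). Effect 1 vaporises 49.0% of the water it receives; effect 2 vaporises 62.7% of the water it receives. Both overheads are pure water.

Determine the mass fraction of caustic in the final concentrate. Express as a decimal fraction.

water in feed = 1930×0.347 = 669.71 kg/min.
After stage 1: water left = (1−0.490)×669.71 = 341.55; stream total = 1601.8 kg/min.
After stage 2: water left = (1−0.627)×341.55 = 127.4; final concentrate = 1387.7 kg/min.
caustic fraction = 1260.3/1387.7 = 0.9082.

0.9082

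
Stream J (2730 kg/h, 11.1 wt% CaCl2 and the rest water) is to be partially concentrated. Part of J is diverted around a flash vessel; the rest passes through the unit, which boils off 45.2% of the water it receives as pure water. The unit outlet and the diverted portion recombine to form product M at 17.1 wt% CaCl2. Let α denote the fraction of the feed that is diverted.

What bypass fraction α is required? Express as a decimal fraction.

0.127

All 2730×0.111 = 303.03 kg/h of CaCl2 reaches M, so M = 303.03/0.171 = 1772.1 kg/h and vapour = 957.89 kg/h.
The evaporator receives (1−α)·2730 of feed at 0.889 water and removes 0.452 of that water:
0.452×0.889×(1−α)×2730 = 957.89
(1−α) = 957.89/1097 = 0.8732;  α = 0.1268.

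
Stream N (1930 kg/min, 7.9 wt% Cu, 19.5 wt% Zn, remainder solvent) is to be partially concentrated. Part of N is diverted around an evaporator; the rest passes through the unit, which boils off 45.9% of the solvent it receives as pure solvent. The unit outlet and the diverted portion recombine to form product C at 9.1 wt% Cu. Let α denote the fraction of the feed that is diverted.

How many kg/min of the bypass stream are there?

All 1930×0.079 = 152.47 kg/min of Cu reaches C, so C = 152.47/0.091 = 1675.5 kg/min and vapour = 254.51 kg/min.
The evaporator receives (1−α)·1930 of feed at 0.726 solvent and removes 0.459 of that solvent:
0.459×0.726×(1−α)×1930 = 254.51
(1−α) = 254.51/643.14 = 0.3957;  α = 0.6043.
Bypass flow = 0.6043×1930 = 1166.3 kg/min.

1166 kg/min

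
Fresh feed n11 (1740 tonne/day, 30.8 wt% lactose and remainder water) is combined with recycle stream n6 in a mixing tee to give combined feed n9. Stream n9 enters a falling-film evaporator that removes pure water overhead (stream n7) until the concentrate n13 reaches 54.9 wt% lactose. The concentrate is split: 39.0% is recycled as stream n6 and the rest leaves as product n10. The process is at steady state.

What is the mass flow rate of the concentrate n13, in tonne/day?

1600 tonne/day

Overall lactose balance (none leaves overhead): lactose in fresh feed = lactose in product, i.e. 1740×0.308 = (1−0.390)·n13·0.549.
n13 = 535.92/(0.549×0.610) = 1600.3 tonne/day.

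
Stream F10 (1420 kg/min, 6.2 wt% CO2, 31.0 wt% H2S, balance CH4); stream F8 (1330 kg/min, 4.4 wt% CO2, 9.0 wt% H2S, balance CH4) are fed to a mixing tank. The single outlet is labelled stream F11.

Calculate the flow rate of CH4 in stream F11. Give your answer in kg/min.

2044 kg/min

CH4 out = CH4 in = 1420×0.628 + 1330×0.866 = 2043.5 kg/min.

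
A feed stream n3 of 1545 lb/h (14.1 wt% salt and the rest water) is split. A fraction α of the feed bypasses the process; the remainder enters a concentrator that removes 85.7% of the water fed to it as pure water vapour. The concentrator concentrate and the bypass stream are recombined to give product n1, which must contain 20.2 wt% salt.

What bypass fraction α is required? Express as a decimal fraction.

All 1545×0.141 = 217.84 lb/h of salt reaches n1, so n1 = 217.84/0.202 = 1078.4 lb/h and vapour = 466.56 lb/h.
The evaporator receives (1−α)·1545 of feed at 0.859 water and removes 0.857 of that water:
0.857×0.859×(1−α)×1545 = 466.56
(1−α) = 466.56/1137.4 = 0.4102;  α = 0.5898.

0.590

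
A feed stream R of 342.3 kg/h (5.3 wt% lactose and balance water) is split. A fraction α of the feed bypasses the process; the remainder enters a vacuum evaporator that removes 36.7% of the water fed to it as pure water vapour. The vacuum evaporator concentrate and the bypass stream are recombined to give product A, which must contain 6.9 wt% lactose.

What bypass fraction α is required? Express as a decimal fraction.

0.333

All 342.3×0.053 = 18.142 kg/h of lactose reaches A, so A = 18.142/0.069 = 262.93 kg/h and vapour = 79.374 kg/h.
The evaporator receives (1−α)·342.3 of feed at 0.947 water and removes 0.367 of that water:
0.367×0.947×(1−α)×342.3 = 79.374
(1−α) = 79.374/118.97 = 0.6672;  α = 0.3328.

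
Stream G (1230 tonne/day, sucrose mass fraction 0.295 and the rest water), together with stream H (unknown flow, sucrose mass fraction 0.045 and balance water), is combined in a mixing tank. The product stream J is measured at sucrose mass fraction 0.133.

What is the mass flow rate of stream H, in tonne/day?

Let H be the unknown flow. Total out = 1230 + H.
sucrose balance: 362.85 + 0.045·H = 0.133·(1230 + H)
(0.045 − 0.133)·H = 0.133×1230 − 362.85 = -199.26
H = -199.26 / -0.088 = 2264.3 tonne/day

2264 tonne/day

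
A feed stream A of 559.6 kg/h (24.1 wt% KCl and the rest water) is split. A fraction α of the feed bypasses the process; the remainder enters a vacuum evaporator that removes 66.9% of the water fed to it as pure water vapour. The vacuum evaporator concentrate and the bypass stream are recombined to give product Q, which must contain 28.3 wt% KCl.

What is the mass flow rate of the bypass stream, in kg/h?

396 kg/h

All 559.6×0.241 = 134.86 kg/h of KCl reaches Q, so Q = 134.86/0.283 = 476.55 kg/h and vapour = 83.05 kg/h.
The evaporator receives (1−α)·559.6 of feed at 0.759 water and removes 0.669 of that water:
0.669×0.759×(1−α)×559.6 = 83.05
(1−α) = 83.05/284.15 = 0.2923;  α = 0.7077.
Bypass flow = 0.7077×559.6 = 396.04 kg/h.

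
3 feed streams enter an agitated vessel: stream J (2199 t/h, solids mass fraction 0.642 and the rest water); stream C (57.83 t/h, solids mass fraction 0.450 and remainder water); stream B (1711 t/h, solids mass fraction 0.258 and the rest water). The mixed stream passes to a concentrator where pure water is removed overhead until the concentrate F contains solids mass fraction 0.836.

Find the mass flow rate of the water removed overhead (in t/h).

solids entering = 2199×0.642 + 57.83×0.450 + 1711×0.258 = 1879.2 t/h.
All solids reports to F, so F = 1879.2/0.836 = 2247.9 t/h.
Total feed = 3967.8 t/h; overhead = 3967.8 − 2247.9 = 1720 t/h.

1720 t/h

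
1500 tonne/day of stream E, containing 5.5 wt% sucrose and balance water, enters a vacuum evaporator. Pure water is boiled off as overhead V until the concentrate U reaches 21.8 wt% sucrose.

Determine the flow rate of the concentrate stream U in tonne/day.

378.4 tonne/day

sucrose is conserved: 1500×0.055 = 82.5 tonne/day all reports to the concentrate.
Concentrate = 82.5/(target fraction) = 378.44 tonne/day.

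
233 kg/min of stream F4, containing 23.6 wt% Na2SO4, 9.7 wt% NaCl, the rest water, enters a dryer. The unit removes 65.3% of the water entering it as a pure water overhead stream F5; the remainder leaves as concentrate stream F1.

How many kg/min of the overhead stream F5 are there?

water entering = 233×0.667 = 155.41 kg/min; overhead removed = 0.653×155.41 = 101.48 kg/min.

101.5 kg/min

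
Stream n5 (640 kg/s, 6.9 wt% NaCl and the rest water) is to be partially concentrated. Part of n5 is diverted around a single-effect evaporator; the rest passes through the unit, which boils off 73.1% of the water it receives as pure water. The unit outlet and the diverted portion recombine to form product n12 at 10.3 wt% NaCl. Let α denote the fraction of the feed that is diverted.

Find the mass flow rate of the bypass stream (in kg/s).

All 640×0.069 = 44.16 kg/s of NaCl reaches n12, so n12 = 44.16/0.103 = 428.74 kg/s and vapour = 211.26 kg/s.
The evaporator receives (1−α)·640 of feed at 0.931 water and removes 0.731 of that water:
0.731×0.931×(1−α)×640 = 211.26
(1−α) = 211.26/435.56 = 0.4850;  α = 0.5150.
Bypass flow = 0.5150×640 = 329.58 kg/s.

329.6 kg/s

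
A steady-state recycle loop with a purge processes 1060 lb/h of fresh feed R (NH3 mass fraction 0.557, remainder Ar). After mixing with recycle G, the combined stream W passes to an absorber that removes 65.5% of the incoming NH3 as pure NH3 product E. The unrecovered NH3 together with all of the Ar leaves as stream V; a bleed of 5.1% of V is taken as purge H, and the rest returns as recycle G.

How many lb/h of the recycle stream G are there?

Ar enters only via R and leaves only via the purge: 1060×0.443 = 0.051×(Ar in V), and the absorber passes all Ar, so Ar in W = Ar in V = 9207.5 lb/h.
NH3 in W: m_A = 1060×0.557 + (1−0.051)·(1−0.655)·m_A, so m_A = 590.42/0.6726 = 877.82 lb/h.
V = (1−0.655)×877.82 + 9207.5 = 9510.3 lb/h.
Recycle G = (1−0.051)×9510.3 = 9025.3 lb/h.

9025 lb/h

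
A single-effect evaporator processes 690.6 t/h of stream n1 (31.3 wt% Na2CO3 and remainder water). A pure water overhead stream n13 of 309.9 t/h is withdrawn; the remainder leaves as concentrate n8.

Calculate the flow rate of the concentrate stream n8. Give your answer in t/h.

380.7 t/h

Concentrate = 690.6 − 309.9 = 380.7 t/h.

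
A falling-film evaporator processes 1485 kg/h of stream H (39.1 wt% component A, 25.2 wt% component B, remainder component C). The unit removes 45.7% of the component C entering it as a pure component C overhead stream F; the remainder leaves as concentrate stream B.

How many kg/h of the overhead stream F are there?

component C entering = 1485×0.357 = 530.14 kg/h; overhead removed = 0.457×530.14 = 242.28 kg/h.

242.3 kg/h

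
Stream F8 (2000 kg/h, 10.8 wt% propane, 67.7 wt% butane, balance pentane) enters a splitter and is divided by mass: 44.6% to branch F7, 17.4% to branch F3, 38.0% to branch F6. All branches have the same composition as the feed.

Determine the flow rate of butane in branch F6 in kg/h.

514.5 kg/h

Branch F6 total = 0.380×2000 = 760 kg/h.
butane in F6 = 0.677×760 = 514.52 kg/h.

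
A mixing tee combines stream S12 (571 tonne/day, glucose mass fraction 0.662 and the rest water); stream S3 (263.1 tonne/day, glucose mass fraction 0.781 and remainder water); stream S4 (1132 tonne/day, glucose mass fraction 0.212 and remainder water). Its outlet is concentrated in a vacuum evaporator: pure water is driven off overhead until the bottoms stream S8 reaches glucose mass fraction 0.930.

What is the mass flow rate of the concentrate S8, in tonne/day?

glucose entering = 571×0.662 + 263.1×0.781 + 1132×0.212 = 823.47 tonne/day.
All glucose reports to S8, so S8 = 823.47/0.930 = 885.45 tonne/day.

885.4 tonne/day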